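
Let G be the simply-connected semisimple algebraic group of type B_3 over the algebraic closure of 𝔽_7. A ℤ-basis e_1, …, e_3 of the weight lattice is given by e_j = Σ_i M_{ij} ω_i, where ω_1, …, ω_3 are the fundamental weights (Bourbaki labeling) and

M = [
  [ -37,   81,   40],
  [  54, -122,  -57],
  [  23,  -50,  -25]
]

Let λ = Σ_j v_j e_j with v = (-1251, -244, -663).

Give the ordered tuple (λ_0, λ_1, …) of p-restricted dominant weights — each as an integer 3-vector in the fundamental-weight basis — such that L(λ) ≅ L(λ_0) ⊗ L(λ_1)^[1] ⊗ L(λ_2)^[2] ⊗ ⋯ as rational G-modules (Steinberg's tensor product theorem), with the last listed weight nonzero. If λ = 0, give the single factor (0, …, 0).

Change of basis e → ω: c = M·v where v = (-1251, -244, -663):
  c_1 = (-37)·(-1251) + (81)·(-244) + (40)·(-663) = 3
  c_2 = (54)·(-1251) + (-122)·(-244) + (-57)·(-663) = 5
  c_3 = (23)·(-1251) + (-50)·(-244) + (-25)·(-663) = 2
p = 7; digits c_i = Σ_j d_{ij}·7^j, 0 ≤ d_{ij} < 7:
  c_1 = 3 = 3·7^0
  c_2 = 5 = 5·7^0
  c_3 = 2 = 2·7^0
p-restricted factor λ_0 = (3, 5, 2)

((3, 5, 2),)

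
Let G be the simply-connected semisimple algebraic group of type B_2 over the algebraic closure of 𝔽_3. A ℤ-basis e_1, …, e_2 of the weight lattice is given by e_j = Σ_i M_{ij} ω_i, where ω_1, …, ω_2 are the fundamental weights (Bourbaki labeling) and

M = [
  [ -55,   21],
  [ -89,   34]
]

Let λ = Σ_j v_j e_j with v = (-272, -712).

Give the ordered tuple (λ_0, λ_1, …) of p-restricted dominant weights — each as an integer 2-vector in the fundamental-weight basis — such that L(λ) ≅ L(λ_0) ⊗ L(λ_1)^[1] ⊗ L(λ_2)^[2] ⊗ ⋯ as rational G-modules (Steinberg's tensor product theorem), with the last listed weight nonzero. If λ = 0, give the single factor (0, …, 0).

((2, 0), (2, 0))

In the fundamental-weight basis, λ has coordinates c = M·v (v = (-272, -712)):
  c_1 = -55*-272 + 21*-712 = 8
  c_2 = -89*-272 + 34*-712 = 0
Expand coordinatewise in base 3:
  c_1 = 8 = 2·3^0 + 2·3^1
  c_2 = 0
p-restricted factor λ_0 = (2, 0)
p-restricted factor λ_1 = (2, 0)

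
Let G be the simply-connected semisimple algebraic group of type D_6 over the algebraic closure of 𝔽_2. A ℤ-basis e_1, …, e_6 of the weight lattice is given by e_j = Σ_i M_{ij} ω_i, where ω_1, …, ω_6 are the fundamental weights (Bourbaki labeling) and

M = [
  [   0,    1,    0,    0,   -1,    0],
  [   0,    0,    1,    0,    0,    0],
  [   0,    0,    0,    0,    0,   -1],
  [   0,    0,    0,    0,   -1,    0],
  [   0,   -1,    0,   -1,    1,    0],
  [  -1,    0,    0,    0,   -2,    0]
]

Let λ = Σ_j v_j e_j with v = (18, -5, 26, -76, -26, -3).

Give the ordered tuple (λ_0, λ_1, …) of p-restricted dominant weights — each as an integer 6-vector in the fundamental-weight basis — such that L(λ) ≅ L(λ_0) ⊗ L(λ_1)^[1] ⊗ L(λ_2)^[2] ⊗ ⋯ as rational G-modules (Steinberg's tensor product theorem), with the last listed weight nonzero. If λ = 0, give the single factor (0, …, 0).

((1, 0, 1, 0, 1, 0), (0, 1, 1, 1, 1, 1), (1, 0, 0, 0, 1, 0), (0, 1, 0, 1, 0, 0), (1, 1, 0, 1, 1, 0), (0, 0, 0, 0, 1, 1))

ω-coordinates c = M·v, v = (18, -5, 26, -76, -26, -3):
  c_1 = 0·18 + (1)·(-5) + 0·26 + (0)·(-76) + (-1)·(-26) + (0)·(-3) = 21
  c_2 = 0·18 + (0)·(-5) + 1·26 + (0)·(-76) + (0)·(-26) + (0)·(-3) = 26
  c_3 = 0·18 + (0)·(-5) + 0·26 + (0)·(-76) + (0)·(-26) + (-1)·(-3) = 3
  c_4 = 0·18 + (0)·(-5) + 0·26 + (0)·(-76) + (-1)·(-26) + (0)·(-3) = 26
  c_5 = 0·18 + (-1)·(-5) + 0·26 + (-1)·(-76) + (1)·(-26) + (0)·(-3) = 55
  c_6 = (-1)·(18) + (0)·(-5) + 0·26 + (0)·(-76) + (-2)·(-26) + (0)·(-3) = 34
Expand coordinatewise in base 2:
  c_1 = 21 = 1·2^0 + 0·2^1 + 1·2^2 + 0·2^3 + 1·2^4
  c_2 = 26 = 0·2^0 + 1·2^1 + 0·2^2 + 1·2^3 + 1·2^4
  c_3 = 3 = 1·2^0 + 1·2^1
  c_4 = 26 = 0·2^0 + 1·2^1 + 0·2^2 + 1·2^3 + 1·2^4
  c_5 = 55 = 1·2^0 + 1·2^1 + 1·2^2 + 0·2^3 + 1·2^4 + 1·2^5
  c_6 = 34 = 0·2^0 + 1·2^1 + 0·2^2 + 0·2^3 + 0·2^4 + 1·2^5
Factor λ_0 = (1, 0, 1, 0, 1, 0)
Factor λ_1 = (0, 1, 1, 1, 1, 1)
Factor λ_2 = (1, 0, 0, 0, 1, 0)
Factor λ_3 = (0, 1, 0, 1, 0, 0)
Factor λ_4 = (1, 1, 0, 1, 1, 0)
Factor λ_5 = (0, 0, 0, 0, 1, 1)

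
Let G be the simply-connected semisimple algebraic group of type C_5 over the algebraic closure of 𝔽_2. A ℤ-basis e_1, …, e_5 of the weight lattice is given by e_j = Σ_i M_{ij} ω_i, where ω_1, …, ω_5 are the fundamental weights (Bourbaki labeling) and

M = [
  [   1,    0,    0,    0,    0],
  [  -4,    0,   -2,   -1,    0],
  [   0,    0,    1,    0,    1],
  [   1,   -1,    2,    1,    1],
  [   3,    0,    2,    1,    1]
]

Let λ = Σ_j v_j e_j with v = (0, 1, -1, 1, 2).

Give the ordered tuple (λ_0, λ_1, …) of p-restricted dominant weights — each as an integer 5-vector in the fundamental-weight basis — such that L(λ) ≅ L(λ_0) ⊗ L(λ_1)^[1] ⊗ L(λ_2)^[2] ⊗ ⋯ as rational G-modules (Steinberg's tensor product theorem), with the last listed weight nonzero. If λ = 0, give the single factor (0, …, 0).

((0, 1, 1, 0, 1),)

In the fundamental-weight basis, λ has coordinates c = M·v (v = (0, 1, -1, 1, 2)):
  c_1 = 1·0 + 0·1 + (0)·(-1) + 0·1 + 0·2 = 0
  c_2 = (-4)·(0) + 0·1 + (-2)·(-1) + (-1)·(1) + 0·2 = 1
  c_3 = 0·0 + 0·1 + (1)·(-1) + 0·1 + 1·2 = 1
  c_4 = 1·0 + (-1)·(1) + (2)·(-1) + 1·1 + 1·2 = 0
  c_5 = 3·0 + 0·1 + (2)·(-1) + 1·1 + 1·2 = 1
Writing each c_i in base p = 2:
  c_1 = 0
  c_2 = 1 = 1·2^0
  c_3 = 1 = 1·2^0
  c_4 = 0
  c_5 = 1 = 1·2^0
p-restricted factor λ_0 = (0, 1, 1, 0, 1)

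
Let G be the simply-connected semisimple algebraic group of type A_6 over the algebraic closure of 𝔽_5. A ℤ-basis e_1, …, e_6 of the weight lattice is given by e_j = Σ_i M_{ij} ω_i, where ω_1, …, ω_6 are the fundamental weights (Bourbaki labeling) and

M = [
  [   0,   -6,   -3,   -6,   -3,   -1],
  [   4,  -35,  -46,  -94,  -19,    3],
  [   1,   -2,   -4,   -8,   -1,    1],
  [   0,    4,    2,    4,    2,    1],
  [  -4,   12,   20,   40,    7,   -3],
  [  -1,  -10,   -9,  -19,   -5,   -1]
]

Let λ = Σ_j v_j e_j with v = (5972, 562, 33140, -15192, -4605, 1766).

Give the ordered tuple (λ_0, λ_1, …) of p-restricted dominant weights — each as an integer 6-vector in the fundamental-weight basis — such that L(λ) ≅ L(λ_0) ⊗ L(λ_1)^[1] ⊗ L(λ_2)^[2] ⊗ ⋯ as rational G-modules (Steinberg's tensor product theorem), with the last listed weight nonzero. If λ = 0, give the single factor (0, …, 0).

((4, 4, 0, 1, 3, 0), (1, 3, 4, 3, 3, 1), (1, 4, 2, 2, 2, 2), (3, 4, 1, 2, 3, 0))

ω-coordinates c = M·v, v = (5972, 562, 33140, -15192, -4605, 1766):
  c_1 = (0)·(5972) + (-6)·(562) + (-3)·(33140) + (-6)·(-15192) + (-3)·(-4605) + (-1)·(1766) = 409
  c_2 = (4)·(5972) + (-35)·(562) + (-46)·(33140) + (-94)·(-15192) + (-19)·(-4605) + (3)·(1766) = 619
  c_3 = (1)·(5972) + (-2)·(562) + (-4)·(33140) + (-8)·(-15192) + (-1)·(-4605) + (1)·(1766) = 195
  c_4 = (0)·(5972) + (4)·(562) + (2)·(33140) + (4)·(-15192) + (2)·(-4605) + (1)·(1766) = 316
  c_5 = (-4)·(5972) + (12)·(562) + (20)·(33140) + (40)·(-15192) + (7)·(-4605) + (-3)·(1766) = 443
  c_6 = (-1)·(5972) + (-10)·(562) + (-9)·(33140) + (-19)·(-15192) + (-5)·(-4605) + (-1)·(1766) = 55
Base-5 expansion of each c_i:
  c_1 = 409 = 4·5^0 + 1·5^1 + 1·5^2 + 3·5^3
  c_2 = 619 = 4·5^0 + 3·5^1 + 4·5^2 + 4·5^3
  c_3 = 195 = 0·5^0 + 4·5^1 + 2·5^2 + 1·5^3
  c_4 = 316 = 1·5^0 + 3·5^1 + 2·5^2 + 2·5^3
  c_5 = 443 = 3·5^0 + 3·5^1 + 2·5^2 + 3·5^3
  c_6 = 55 = 0·5^0 + 1·5^1 + 2·5^2
p-restricted factor λ_0 = (4, 4, 0, 1, 3, 0)
p-restricted factor λ_1 = (1, 3, 4, 3, 3, 1)
p-restricted factor λ_2 = (1, 4, 2, 2, 2, 2)
p-restricted factor λ_3 = (3, 4, 1, 2, 3, 0)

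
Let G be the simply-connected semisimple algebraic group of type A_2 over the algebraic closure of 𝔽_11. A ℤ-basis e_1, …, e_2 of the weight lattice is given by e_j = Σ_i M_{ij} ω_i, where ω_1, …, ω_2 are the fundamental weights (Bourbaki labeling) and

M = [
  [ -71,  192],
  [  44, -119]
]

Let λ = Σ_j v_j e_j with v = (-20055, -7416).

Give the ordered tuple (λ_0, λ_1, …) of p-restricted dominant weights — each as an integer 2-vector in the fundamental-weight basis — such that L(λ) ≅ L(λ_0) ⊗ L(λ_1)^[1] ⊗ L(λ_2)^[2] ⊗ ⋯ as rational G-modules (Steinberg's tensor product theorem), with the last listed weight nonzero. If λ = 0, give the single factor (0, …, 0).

Converting to the ω-basis (c_i = row i of M dotted with v = (-20055, -7416)):
  c_1 = -71*-20055 + 192*-7416 = 33
  c_2 = 44*-20055 + -119*-7416 = 84
p = 11; digits c_i = Σ_j d_{ij}·11^j, 0 ≤ d_{ij} < 11:
  c_1 = 33 = 0·11^0 + 3·11^1
  c_2 = 84 = 7·11^0 + 7·11^1
λ_0 = (0, 7)
λ_1 = (3, 7)

((0, 7), (3, 7))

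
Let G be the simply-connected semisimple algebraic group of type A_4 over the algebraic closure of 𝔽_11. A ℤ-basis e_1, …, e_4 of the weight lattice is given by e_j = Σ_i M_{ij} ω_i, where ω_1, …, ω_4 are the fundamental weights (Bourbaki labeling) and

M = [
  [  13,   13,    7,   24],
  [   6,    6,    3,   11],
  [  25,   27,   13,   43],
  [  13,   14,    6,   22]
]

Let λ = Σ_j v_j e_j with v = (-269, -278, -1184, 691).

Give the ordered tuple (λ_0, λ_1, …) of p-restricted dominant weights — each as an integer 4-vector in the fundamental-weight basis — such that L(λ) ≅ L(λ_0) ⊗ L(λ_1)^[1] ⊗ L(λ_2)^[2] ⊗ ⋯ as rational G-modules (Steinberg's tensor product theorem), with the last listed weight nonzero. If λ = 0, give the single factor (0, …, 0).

Compute c_i = Σ_j M_{ij} v_j with v = (-269, -278, -1184, 691):
  c_1 = (13)·(-269) + (13)·(-278) + (7)·(-1184) + (24)·(691) = 1185
  c_2 = (6)·(-269) + (6)·(-278) + (3)·(-1184) + (11)·(691) = 767
  c_3 = (25)·(-269) + (27)·(-278) + (13)·(-1184) + (43)·(691) = 90
  c_4 = (13)·(-269) + (14)·(-278) + (6)·(-1184) + (22)·(691) = 709
Base-11 expansion of each c_i:
  c_1 = 1185 = 8·11^0 + 8·11^1 + 9·11^2
  c_2 = 767 = 8·11^0 + 3·11^1 + 6·11^2
  c_3 = 90 = 2·11^0 + 8·11^1
  c_4 = 709 = 5·11^0 + 9·11^1 + 5·11^2
p-restricted factor λ_0 = (8, 8, 2, 5)
p-restricted factor λ_1 = (8, 3, 8, 9)
p-restricted factor λ_2 = (9, 6, 0, 5)

((8, 8, 2, 5), (8, 3, 8, 9), (9, 6, 0, 5))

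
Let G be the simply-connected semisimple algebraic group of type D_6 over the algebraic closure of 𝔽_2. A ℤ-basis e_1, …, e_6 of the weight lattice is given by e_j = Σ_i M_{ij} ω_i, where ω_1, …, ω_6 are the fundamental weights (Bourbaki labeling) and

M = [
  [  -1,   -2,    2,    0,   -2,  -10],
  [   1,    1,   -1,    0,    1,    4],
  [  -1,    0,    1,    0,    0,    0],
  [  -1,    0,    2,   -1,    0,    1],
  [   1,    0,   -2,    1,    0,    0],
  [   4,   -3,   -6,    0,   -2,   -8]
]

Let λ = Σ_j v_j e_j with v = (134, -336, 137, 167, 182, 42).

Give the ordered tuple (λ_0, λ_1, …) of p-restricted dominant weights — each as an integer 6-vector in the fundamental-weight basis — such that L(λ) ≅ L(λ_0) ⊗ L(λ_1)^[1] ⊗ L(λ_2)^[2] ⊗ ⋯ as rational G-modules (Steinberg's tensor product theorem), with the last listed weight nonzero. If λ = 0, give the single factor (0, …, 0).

((0, 1, 1, 1, 1, 0), (0, 1, 1, 1, 1, 1), (1, 0, 0, 1, 0, 1), (1, 1, 0, 1, 1, 0), (1, 0, 0, 0, 1, 1))

Compute c_i = Σ_j M_{ij} v_j with v = (134, -336, 137, 167, 182, 42):
  c_1 = (-1)·(134) + (-2)·(-336) + 2·137 + 0·167 + (-2)·(182) + (-10)·(42) = 28
  c_2 = 1·134 + (1)·(-336) + (-1)·(137) + 0·167 + 1·182 + 4·42 = 11
  c_3 = (-1)·(134) + (0)·(-336) + 1·137 + 0·167 + 0·182 + 0·42 = 3
  c_4 = (-1)·(134) + (0)·(-336) + 2·137 + (-1)·(167) + 0·182 + 1·42 = 15
  c_5 = 1·134 + (0)·(-336) + (-2)·(137) + 1·167 + 0·182 + 0·42 = 27
  c_6 = 4·134 + (-3)·(-336) + (-6)·(137) + 0·167 + (-2)·(182) + (-8)·(42) = 22
Writing each c_i in base p = 2:
  c_1 = 28 = 0·2^0 + 0·2^1 + 1·2^2 + 1·2^3 + 1·2^4
  c_2 = 11 = 1·2^0 + 1·2^1 + 0·2^2 + 1·2^3
  c_3 = 3 = 1·2^0 + 1·2^1
  c_4 = 15 = 1·2^0 + 1·2^1 + 1·2^2 + 1·2^3
  c_5 = 27 = 1·2^0 + 1·2^1 + 0·2^2 + 1·2^3 + 1·2^4
  c_6 = 22 = 0·2^0 + 1·2^1 + 1·2^2 + 0·2^3 + 1·2^4
Factor λ_0 = (0, 1, 1, 1, 1, 0)
Factor λ_1 = (0, 1, 1, 1, 1, 1)
Factor λ_2 = (1, 0, 0, 1, 0, 1)
Factor λ_3 = (1, 1, 0, 1, 1, 0)
Factor λ_4 = (1, 0, 0, 0, 1, 1)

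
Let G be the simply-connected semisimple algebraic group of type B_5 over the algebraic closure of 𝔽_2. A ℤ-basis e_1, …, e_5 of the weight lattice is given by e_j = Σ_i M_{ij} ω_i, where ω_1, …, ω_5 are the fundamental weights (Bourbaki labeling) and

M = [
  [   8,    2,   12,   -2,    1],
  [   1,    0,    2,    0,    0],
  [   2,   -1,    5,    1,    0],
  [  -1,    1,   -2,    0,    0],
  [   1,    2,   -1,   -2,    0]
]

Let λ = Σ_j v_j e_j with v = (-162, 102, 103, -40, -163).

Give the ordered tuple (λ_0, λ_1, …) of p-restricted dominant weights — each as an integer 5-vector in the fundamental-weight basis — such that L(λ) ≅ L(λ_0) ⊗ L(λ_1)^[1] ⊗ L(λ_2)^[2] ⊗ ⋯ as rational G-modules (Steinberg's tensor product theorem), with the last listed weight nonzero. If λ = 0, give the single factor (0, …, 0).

((1, 0, 1, 0, 1), (0, 0, 0, 1, 1), (1, 1, 0, 0, 0), (1, 1, 0, 1, 0), (1, 0, 1, 1, 1), (1, 1, 1, 1, 0))

Compute c_i = Σ_j M_{ij} v_j with v = (-162, 102, 103, -40, -163):
  c_1 = 8*-162 + 2*102 + 12*103 + -2*-40 + 1*-163 = 61
  c_2 = 1*-162 + 0*102 + 2*103 + 0*-40 + 0*-163 = 44
  c_3 = 2*-162 + -1*102 + 5*103 + 1*-40 + 0*-163 = 49
  c_4 = -1*-162 + 1*102 + -2*103 + 0*-40 + 0*-163 = 58
  c_5 = 1*-162 + 2*102 + -1*103 + -2*-40 + 0*-163 = 19
Expand coordinatewise in base 2:
  c_1 = 61 = 1·2^0 + 0·2^1 + 1·2^2 + 1·2^3 + 1·2^4 + 1·2^5
  c_2 = 44 = 0·2^0 + 0·2^1 + 1·2^2 + 1·2^3 + 0·2^4 + 1·2^5
  c_3 = 49 = 1·2^0 + 0·2^1 + 0·2^2 + 0·2^3 + 1·2^4 + 1·2^5
  c_4 = 58 = 0·2^0 + 1·2^1 + 0·2^2 + 1·2^3 + 1·2^4 + 1·2^5
  c_5 = 19 = 1·2^0 + 1·2^1 + 0·2^2 + 0·2^3 + 1·2^4
λ_0 = (1, 0, 1, 0, 1)
λ_1 = (0, 0, 0, 1, 1)
λ_2 = (1, 1, 0, 0, 0)
λ_3 = (1, 1, 0, 1, 0)
λ_4 = (1, 0, 1, 1, 1)
λ_5 = (1, 1, 1, 1, 0)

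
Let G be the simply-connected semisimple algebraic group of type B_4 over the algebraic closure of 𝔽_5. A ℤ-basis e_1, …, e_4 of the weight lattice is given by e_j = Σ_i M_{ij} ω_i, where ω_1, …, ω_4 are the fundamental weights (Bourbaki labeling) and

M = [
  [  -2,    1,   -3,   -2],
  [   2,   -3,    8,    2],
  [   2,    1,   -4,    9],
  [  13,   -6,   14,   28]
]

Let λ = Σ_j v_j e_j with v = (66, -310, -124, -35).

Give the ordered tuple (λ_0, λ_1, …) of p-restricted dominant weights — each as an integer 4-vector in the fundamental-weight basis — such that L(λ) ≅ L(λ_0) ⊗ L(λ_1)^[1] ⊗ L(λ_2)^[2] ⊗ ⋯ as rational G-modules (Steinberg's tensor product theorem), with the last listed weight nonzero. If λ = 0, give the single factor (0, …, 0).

((0, 0, 3, 2),)

Change of basis e → ω: c = M·v where v = (66, -310, -124, -35):
  c_1 = -2*66 + 1*-310 + -3*-124 + -2*-35 = 0
  c_2 = 2*66 + -3*-310 + 8*-124 + 2*-35 = 0
  c_3 = 2*66 + 1*-310 + -4*-124 + 9*-35 = 3
  c_4 = 13*66 + -6*-310 + 14*-124 + 28*-35 = 2
Base-5 expansion of each c_i:
  c_1 = 0
  c_2 = 0
  c_3 = 3 = 3·5^0
  c_4 = 2 = 2·5^0
λ_0 = (0, 0, 3, 2)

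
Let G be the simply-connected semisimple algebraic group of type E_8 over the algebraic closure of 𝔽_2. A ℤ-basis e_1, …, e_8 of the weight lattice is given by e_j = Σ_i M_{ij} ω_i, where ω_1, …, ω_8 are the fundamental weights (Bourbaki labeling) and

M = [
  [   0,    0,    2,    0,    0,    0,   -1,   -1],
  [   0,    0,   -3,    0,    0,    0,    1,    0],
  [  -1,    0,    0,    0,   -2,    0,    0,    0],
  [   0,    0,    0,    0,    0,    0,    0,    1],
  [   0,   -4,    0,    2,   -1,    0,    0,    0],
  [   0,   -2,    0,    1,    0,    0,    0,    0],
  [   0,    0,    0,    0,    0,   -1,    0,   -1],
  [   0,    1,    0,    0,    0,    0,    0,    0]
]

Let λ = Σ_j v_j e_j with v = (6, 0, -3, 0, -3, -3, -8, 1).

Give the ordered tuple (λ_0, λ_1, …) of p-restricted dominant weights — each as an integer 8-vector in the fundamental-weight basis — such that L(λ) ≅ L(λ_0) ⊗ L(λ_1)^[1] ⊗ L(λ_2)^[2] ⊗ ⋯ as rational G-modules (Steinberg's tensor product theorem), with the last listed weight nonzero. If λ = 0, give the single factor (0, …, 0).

Change of basis e → ω: c = M·v where v = (6, 0, -3, 0, -3, -3, -8, 1):
  c_1 = 0·6 + 0·0 + (2)·(-3) + 0·0 + (0)·(-3) + (0)·(-3) + (-1)·(-8) + (-1)·(1) = 1
  c_2 = 0·6 + 0·0 + (-3)·(-3) + 0·0 + (0)·(-3) + (0)·(-3) + (1)·(-8) + 0·1 = 1
  c_3 = (-1)·(6) + 0·0 + (0)·(-3) + 0·0 + (-2)·(-3) + (0)·(-3) + (0)·(-8) + 0·1 = 0
  c_4 = 0·6 + 0·0 + (0)·(-3) + 0·0 + (0)·(-3) + (0)·(-3) + (0)·(-8) + 1·1 = 1
  c_5 = 0·6 + (-4)·(0) + (0)·(-3) + 2·0 + (-1)·(-3) + (0)·(-3) + (0)·(-8) + 0·1 = 3
  c_6 = 0·6 + (-2)·(0) + (0)·(-3) + 1·0 + (0)·(-3) + (0)·(-3) + (0)·(-8) + 0·1 = 0
  c_7 = 0·6 + 0·0 + (0)·(-3) + 0·0 + (0)·(-3) + (-1)·(-3) + (0)·(-8) + (-1)·(1) = 2
  c_8 = 0·6 + 1·0 + (0)·(-3) + 0·0 + (0)·(-3) + (0)·(-3) + (0)·(-8) + 0·1 = 0
Writing each c_i in base p = 2:
  c_1 = 1 = 1·2^0
  c_2 = 1 = 1·2^0
  c_3 = 0
  c_4 = 1 = 1·2^0
  c_5 = 3 = 1·2^0 + 1·2^1
  c_6 = 0
  c_7 = 2 = 0·2^0 + 1·2^1
  c_8 = 0
p-restricted factor λ_0 = (1, 1, 0, 1, 1, 0, 0, 0)
p-restricted factor λ_1 = (0, 0, 0, 0, 1, 0, 1, 0)

((1, 1, 0, 1, 1, 0, 0, 0), (0, 0, 0, 0, 1, 0, 1, 0))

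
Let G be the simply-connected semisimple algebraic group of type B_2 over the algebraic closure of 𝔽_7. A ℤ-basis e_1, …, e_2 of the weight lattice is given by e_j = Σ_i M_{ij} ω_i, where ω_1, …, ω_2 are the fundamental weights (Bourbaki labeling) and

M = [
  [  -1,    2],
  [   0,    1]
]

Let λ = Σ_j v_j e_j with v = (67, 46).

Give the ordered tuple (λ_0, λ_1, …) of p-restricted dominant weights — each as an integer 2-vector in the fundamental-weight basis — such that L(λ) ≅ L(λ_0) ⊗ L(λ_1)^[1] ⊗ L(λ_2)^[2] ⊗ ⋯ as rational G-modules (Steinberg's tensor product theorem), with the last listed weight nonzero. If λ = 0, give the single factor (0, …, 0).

((4, 4), (3, 6))

Converting to the ω-basis (c_i = row i of M dotted with v = (67, 46)):
  c_1 = (-1)·(67) + (2)·(46) = 25
  c_2 = (0)·(67) + (1)·(46) = 46
Expand coordinatewise in base 7:
  c_1 = 25 = 4·7^0 + 3·7^1
  c_2 = 46 = 4·7^0 + 6·7^1
p-restricted factor λ_0 = (4, 4)
p-restricted factor λ_1 = (3, 6)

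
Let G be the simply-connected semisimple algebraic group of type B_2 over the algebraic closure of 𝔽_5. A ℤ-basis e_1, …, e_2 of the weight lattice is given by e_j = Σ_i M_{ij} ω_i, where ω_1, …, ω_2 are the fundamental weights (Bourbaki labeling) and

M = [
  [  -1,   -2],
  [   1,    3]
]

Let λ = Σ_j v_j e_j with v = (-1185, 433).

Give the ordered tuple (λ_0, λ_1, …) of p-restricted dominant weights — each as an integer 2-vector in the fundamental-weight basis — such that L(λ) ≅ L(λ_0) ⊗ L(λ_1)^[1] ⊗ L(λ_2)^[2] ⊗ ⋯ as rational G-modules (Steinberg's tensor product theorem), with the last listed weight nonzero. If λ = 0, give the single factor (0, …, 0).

((4, 4), (3, 2), (2, 4), (2, 0))

ω-coordinates c = M·v, v = (-1185, 433):
  c_1 = (-1)·(-1185) + (-2)·(433) = 319
  c_2 = (1)·(-1185) + (3)·(433) = 114
Expand coordinatewise in base 5:
  c_1 = 319 = 4·5^0 + 3·5^1 + 2·5^2 + 2·5^3
  c_2 = 114 = 4·5^0 + 2·5^1 + 4·5^2
Factor λ_0 = (4, 4)
Factor λ_1 = (3, 2)
Factor λ_2 = (2, 4)
Factor λ_3 = (2, 0)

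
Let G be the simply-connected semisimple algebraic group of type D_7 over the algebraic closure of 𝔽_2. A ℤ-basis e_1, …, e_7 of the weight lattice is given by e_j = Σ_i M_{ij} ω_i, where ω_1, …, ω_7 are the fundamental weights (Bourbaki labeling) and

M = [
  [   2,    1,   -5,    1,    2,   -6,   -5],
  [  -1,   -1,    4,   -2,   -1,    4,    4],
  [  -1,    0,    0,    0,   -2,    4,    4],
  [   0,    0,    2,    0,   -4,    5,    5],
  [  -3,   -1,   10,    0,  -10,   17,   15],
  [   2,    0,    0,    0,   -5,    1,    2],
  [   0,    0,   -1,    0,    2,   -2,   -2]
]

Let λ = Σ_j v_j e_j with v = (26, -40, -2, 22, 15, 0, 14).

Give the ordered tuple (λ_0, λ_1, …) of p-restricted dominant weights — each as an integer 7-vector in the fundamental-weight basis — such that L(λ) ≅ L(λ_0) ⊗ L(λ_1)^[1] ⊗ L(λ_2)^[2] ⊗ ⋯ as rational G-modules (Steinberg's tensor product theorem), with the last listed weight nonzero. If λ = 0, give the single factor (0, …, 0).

Change of basis e → ω: c = M·v where v = (26, -40, -2, 22, 15, 0, 14):
  c_1 = (2)·(26) + (1)·(-40) + (-5)·(-2) + (1)·(22) + (2)·(15) + (-6)·(0) + (-5)·(14) = 4
  c_2 = (-1)·(26) + (-1)·(-40) + (4)·(-2) + (-2)·(22) + (-1)·(15) + (4)·(0) + (4)·(14) = 3
  c_3 = (-1)·(26) + (0)·(-40) + (0)·(-2) + (0)·(22) + (-2)·(15) + (4)·(0) + (4)·(14) = 0
  c_4 = (0)·(26) + (0)·(-40) + (2)·(-2) + (0)·(22) + (-4)·(15) + (5)·(0) + (5)·(14) = 6
  c_5 = (-3)·(26) + (-1)·(-40) + (10)·(-2) + (0)·(22) + (-10)·(15) + (17)·(0) + (15)·(14) = 2
  c_6 = (2)·(26) + (0)·(-40) + (0)·(-2) + (0)·(22) + (-5)·(15) + (1)·(0) + (2)·(14) = 5
  c_7 = (0)·(26) + (0)·(-40) + (-1)·(-2) + (0)·(22) + (2)·(15) + (-2)·(0) + (-2)·(14) = 4
Base-2 expansion of each c_i:
  c_1 = 4 = 0·2^0 + 0·2^1 + 1·2^2
  c_2 = 3 = 1·2^0 + 1·2^1
  c_3 = 0
  c_4 = 6 = 0·2^0 + 1·2^1 + 1·2^2
  c_5 = 2 = 0·2^0 + 1·2^1
  c_6 = 5 = 1·2^0 + 0·2^1 + 1·2^2
  c_7 = 4 = 0·2^0 + 0·2^1 + 1·2^2
λ_0 = (0, 1, 0, 0, 0, 1, 0)
λ_1 = (0, 1, 0, 1, 1, 0, 0)
λ_2 = (1, 0, 0, 1, 0, 1, 1)

((0, 1, 0, 0, 0, 1, 0), (0, 1, 0, 1, 1, 0, 0), (1, 0, 0, 1, 0, 1, 1))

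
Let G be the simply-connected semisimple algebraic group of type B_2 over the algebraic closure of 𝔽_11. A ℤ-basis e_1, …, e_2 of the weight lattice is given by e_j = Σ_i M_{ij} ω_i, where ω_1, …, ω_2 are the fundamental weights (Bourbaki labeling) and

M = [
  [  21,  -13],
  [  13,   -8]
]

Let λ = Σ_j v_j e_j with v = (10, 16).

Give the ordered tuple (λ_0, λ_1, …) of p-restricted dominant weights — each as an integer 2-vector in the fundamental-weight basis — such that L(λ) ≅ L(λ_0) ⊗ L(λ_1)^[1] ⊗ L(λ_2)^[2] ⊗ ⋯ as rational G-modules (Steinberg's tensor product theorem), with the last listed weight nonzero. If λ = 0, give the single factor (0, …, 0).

Compute c_i = Σ_j M_{ij} v_j with v = (10, 16):
  c_1 = 21*10 + -13*16 = 2
  c_2 = 13*10 + -8*16 = 2
p = 11; digits c_i = Σ_j d_{ij}·11^j, 0 ≤ d_{ij} < 11:
  c_1 = 2 = 2·11^0
  c_2 = 2 = 2·11^0
Factor λ_0 = (2, 2)

((2, 2),)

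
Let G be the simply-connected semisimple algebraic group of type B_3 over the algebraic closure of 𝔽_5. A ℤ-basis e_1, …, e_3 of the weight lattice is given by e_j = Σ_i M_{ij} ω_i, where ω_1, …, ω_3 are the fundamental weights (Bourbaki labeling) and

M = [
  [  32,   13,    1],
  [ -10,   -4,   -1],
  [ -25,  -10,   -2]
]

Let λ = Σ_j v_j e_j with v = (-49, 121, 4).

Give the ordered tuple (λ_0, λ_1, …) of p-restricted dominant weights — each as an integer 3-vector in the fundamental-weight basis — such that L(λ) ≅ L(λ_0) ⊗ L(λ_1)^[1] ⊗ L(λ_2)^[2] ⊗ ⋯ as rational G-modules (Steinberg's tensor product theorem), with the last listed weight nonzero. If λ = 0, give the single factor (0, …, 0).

ω-coordinates c = M·v, v = (-49, 121, 4):
  c_1 = 32*-49 + 13*121 + 1*4 = 9
  c_2 = -10*-49 + -4*121 + -1*4 = 2
  c_3 = -25*-49 + -10*121 + -2*4 = 7
Expand coordinatewise in base 5:
  c_1 = 9 = 4·5^0 + 1·5^1
  c_2 = 2 = 2·5^0
  c_3 = 7 = 2·5^0 + 1·5^1
λ_0 = (4, 2, 2)
λ_1 = (1, 0, 1)

((4, 2, 2), (1, 0, 1))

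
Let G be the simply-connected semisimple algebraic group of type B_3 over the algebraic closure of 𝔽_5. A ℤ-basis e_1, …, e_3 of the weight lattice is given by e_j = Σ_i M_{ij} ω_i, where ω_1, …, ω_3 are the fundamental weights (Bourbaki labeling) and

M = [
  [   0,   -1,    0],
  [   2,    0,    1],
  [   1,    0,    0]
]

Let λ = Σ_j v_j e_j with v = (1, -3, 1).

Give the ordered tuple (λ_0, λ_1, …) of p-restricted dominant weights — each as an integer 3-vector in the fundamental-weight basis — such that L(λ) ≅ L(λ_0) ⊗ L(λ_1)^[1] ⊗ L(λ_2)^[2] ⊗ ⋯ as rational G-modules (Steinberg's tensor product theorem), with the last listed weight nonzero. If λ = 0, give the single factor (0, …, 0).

Converting to the ω-basis (c_i = row i of M dotted with v = (1, -3, 1)):
  c_1 = (0)·(1) + (-1)·(-3) + (0)·(1) = 3
  c_2 = (2)·(1) + (0)·(-3) + (1)·(1) = 3
  c_3 = (1)·(1) + (0)·(-3) + (0)·(1) = 1
Base-5 expansion of each c_i:
  c_1 = 3 = 3·5^0
  c_2 = 3 = 3·5^0
  c_3 = 1 = 1·5^0
p-restricted factor λ_0 = (3, 3, 1)

((3, 3, 1),)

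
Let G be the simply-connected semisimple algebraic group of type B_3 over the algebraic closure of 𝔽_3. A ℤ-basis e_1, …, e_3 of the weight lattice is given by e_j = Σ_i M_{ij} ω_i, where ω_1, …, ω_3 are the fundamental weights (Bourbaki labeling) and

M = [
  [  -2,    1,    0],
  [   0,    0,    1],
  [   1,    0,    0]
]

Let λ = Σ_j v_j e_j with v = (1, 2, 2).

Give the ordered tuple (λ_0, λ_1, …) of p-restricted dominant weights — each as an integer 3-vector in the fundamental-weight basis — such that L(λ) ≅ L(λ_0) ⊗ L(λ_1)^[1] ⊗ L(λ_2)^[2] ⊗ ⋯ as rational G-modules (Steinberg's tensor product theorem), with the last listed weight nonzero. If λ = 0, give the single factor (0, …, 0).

Compute c_i = Σ_j M_{ij} v_j with v = (1, 2, 2):
  c_1 = (-2)·(1) + 1·2 + 0·2 = 0
  c_2 = 0·1 + 0·2 + 1·2 = 2
  c_3 = 1·1 + 0·2 + 0·2 = 1
Expand coordinatewise in base 3:
  c_1 = 0
  c_2 = 2 = 2·3^0
  c_3 = 1 = 1·3^0
Factor λ_0 = (0, 2, 1)

((0, 2, 1),)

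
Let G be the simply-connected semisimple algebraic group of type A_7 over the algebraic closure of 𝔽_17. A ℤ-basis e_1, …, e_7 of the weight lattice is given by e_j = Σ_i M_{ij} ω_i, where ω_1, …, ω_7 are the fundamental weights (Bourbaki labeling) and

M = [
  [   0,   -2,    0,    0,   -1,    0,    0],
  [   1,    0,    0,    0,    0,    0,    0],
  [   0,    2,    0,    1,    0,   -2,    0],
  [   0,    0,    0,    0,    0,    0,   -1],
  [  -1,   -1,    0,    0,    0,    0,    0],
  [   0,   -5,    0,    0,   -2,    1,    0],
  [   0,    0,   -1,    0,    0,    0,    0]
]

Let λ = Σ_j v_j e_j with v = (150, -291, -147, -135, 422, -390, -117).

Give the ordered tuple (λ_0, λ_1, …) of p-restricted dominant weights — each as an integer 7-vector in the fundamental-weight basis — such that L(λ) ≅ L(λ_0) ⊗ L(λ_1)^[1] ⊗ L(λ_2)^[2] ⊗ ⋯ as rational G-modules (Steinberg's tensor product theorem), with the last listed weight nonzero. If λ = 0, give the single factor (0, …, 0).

((7, 14, 12, 15, 5, 0, 11), (9, 8, 3, 6, 8, 13, 8))

Converting to the ω-basis (c_i = row i of M dotted with v = (150, -291, -147, -135, 422, -390, -117)):
  c_1 = 0*150 + -2*-291 + 0*-147 + 0*-135 + -1*422 + 0*-390 + 0*-117 = 160
  c_2 = 1*150 + 0*-291 + 0*-147 + 0*-135 + 0*422 + 0*-390 + 0*-117 = 150
  c_3 = 0*150 + 2*-291 + 0*-147 + 1*-135 + 0*422 + -2*-390 + 0*-117 = 63
  c_4 = 0*150 + 0*-291 + 0*-147 + 0*-135 + 0*422 + 0*-390 + -1*-117 = 117
  c_5 = -1*150 + -1*-291 + 0*-147 + 0*-135 + 0*422 + 0*-390 + 0*-117 = 141
  c_6 = 0*150 + -5*-291 + 0*-147 + 0*-135 + -2*422 + 1*-390 + 0*-117 = 221
  c_7 = 0*150 + 0*-291 + -1*-147 + 0*-135 + 0*422 + 0*-390 + 0*-117 = 147
Base-17 expansion of each c_i:
  c_1 = 160 = 7·17^0 + 9·17^1
  c_2 = 150 = 14·17^0 + 8·17^1
  c_3 = 63 = 12·17^0 + 3·17^1
  c_4 = 117 = 15·17^0 + 6·17^1
  c_5 = 141 = 5·17^0 + 8·17^1
  c_6 = 221 = 0·17^0 + 13·17^1
  c_7 = 147 = 11·17^0 + 8·17^1
λ_0 = (7, 14, 12, 15, 5, 0, 11)
λ_1 = (9, 8, 3, 6, 8, 13, 8)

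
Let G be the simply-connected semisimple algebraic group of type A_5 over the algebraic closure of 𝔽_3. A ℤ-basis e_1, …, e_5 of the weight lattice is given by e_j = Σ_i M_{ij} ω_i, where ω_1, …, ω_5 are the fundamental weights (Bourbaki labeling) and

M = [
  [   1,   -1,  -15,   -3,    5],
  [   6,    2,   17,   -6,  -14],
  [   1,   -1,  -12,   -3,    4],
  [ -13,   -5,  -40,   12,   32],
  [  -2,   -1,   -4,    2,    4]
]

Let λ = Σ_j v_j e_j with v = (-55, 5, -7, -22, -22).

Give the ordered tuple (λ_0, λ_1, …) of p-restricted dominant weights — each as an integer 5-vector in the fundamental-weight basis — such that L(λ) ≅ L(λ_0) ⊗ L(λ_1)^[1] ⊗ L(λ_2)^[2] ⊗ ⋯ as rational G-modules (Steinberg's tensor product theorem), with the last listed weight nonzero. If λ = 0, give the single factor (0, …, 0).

((1, 1, 2, 2, 1),)

Compute c_i = Σ_j M_{ij} v_j with v = (-55, 5, -7, -22, -22):
  c_1 = (1)·(-55) + (-1)·(5) + (-15)·(-7) + (-3)·(-22) + (5)·(-22) = 1
  c_2 = (6)·(-55) + (2)·(5) + (17)·(-7) + (-6)·(-22) + (-14)·(-22) = 1
  c_3 = (1)·(-55) + (-1)·(5) + (-12)·(-7) + (-3)·(-22) + (4)·(-22) = 2
  c_4 = (-13)·(-55) + (-5)·(5) + (-40)·(-7) + (12)·(-22) + (32)·(-22) = 2
  c_5 = (-2)·(-55) + (-1)·(5) + (-4)·(-7) + (2)·(-22) + (4)·(-22) = 1
Writing each c_i in base p = 3:
  c_1 = 1 = 1·3^0
  c_2 = 1 = 1·3^0
  c_3 = 2 = 2·3^0
  c_4 = 2 = 2·3^0
  c_5 = 1 = 1·3^0
Factor λ_0 = (1, 1, 2, 2, 1)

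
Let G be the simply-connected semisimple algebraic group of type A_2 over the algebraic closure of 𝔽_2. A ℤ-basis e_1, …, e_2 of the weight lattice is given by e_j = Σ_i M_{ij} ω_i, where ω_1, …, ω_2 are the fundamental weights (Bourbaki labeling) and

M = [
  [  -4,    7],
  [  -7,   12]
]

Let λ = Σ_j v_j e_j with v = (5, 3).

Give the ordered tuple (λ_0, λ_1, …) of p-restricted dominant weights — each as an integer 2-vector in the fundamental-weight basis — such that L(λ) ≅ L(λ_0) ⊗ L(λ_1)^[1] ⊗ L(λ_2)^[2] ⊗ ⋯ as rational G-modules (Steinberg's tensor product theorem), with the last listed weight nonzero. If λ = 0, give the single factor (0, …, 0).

Converting to the ω-basis (c_i = row i of M dotted with v = (5, 3)):
  c_1 = (-4)·(5) + 7·3 = 1
  c_2 = (-7)·(5) + 12·3 = 1
Expand coordinatewise in base 2:
  c_1 = 1 = 1·2^0
  c_2 = 1 = 1·2^0
p-restricted factor λ_0 = (1, 1)

((1, 1),)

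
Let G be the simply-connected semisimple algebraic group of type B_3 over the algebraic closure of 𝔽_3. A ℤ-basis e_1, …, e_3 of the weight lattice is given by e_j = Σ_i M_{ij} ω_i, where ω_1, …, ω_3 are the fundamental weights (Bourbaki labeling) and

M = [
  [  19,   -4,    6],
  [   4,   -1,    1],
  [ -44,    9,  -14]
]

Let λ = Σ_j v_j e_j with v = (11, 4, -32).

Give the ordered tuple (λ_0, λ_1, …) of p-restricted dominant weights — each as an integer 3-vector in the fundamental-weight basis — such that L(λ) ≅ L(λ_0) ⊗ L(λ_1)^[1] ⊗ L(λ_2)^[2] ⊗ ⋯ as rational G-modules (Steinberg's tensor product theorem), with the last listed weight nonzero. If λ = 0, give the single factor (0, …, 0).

ω-coordinates c = M·v, v = (11, 4, -32):
  c_1 = (19)·(11) + (-4)·(4) + (6)·(-32) = 1
  c_2 = (4)·(11) + (-1)·(4) + (1)·(-32) = 8
  c_3 = (-44)·(11) + (9)·(4) + (-14)·(-32) = 0
Expand coordinatewise in base 3:
  c_1 = 1 = 1·3^0
  c_2 = 8 = 2·3^0 + 2·3^1
  c_3 = 0
λ_0 = (1, 2, 0)
λ_1 = (0, 2, 0)

((1, 2, 0), (0, 2, 0))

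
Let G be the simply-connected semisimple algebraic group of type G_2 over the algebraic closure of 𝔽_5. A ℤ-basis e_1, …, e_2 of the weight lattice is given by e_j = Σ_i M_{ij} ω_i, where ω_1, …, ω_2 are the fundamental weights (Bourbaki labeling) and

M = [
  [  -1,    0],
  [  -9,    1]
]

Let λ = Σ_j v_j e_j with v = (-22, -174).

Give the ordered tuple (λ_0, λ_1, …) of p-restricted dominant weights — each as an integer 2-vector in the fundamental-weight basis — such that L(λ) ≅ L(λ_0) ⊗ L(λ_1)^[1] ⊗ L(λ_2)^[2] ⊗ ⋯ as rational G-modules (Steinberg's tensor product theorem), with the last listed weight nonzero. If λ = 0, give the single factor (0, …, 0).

Compute c_i = Σ_j M_{ij} v_j with v = (-22, -174):
  c_1 = (-1)·(-22) + (0)·(-174) = 22
  c_2 = (-9)·(-22) + (1)·(-174) = 24
Expand coordinatewise in base 5:
  c_1 = 22 = 2·5^0 + 4·5^1
  c_2 = 24 = 4·5^0 + 4·5^1
p-restricted factor λ_0 = (2, 4)
p-restricted factor λ_1 = (4, 4)

((2, 4), (4, 4))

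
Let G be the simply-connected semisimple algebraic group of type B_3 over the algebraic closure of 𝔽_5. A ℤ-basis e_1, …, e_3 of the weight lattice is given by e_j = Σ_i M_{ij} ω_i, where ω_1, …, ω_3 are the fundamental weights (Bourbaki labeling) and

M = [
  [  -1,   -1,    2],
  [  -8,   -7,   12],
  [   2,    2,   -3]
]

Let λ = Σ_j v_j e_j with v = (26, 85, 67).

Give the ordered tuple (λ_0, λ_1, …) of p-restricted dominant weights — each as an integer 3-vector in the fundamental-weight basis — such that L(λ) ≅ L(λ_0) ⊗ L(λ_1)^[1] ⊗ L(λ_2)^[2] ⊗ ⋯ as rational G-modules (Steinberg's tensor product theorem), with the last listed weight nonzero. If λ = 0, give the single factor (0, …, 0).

ω-coordinates c = M·v, v = (26, 85, 67):
  c_1 = -1*26 + -1*85 + 2*67 = 23
  c_2 = -8*26 + -7*85 + 12*67 = 1
  c_3 = 2*26 + 2*85 + -3*67 = 21
p = 5; digits c_i = Σ_j d_{ij}·5^j, 0 ≤ d_{ij} < 5:
  c_1 = 23 = 3·5^0 + 4·5^1
  c_2 = 1 = 1·5^0
  c_3 = 21 = 1·5^0 + 4·5^1
p-restricted factor λ_0 = (3, 1, 1)
p-restricted factor λ_1 = (4, 0, 4)

((3, 1, 1), (4, 0, 4))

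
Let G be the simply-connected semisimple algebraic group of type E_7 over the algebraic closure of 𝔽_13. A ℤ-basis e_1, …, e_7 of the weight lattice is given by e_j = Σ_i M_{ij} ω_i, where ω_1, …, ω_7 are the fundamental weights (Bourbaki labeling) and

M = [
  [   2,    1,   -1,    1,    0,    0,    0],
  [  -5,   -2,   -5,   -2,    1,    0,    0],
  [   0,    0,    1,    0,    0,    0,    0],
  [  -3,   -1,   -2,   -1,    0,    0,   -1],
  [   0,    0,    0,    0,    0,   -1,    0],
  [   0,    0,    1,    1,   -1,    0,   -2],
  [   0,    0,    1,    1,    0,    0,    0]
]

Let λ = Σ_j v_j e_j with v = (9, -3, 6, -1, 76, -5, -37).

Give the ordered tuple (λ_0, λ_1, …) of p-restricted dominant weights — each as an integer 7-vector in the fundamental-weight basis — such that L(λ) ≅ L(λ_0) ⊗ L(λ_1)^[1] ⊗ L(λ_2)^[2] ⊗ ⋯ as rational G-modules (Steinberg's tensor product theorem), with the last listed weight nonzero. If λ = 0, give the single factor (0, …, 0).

ω-coordinates c = M·v, v = (9, -3, 6, -1, 76, -5, -37):
  c_1 = 2·9 + (1)·(-3) + (-1)·(6) + (1)·(-1) + 0·76 + (0)·(-5) + (0)·(-37) = 8
  c_2 = (-5)·(9) + (-2)·(-3) + (-5)·(6) + (-2)·(-1) + 1·76 + (0)·(-5) + (0)·(-37) = 9
  c_3 = 0·9 + (0)·(-3) + 1·6 + (0)·(-1) + 0·76 + (0)·(-5) + (0)·(-37) = 6
  c_4 = (-3)·(9) + (-1)·(-3) + (-2)·(6) + (-1)·(-1) + 0·76 + (0)·(-5) + (-1)·(-37) = 2
  c_5 = 0·9 + (0)·(-3) + 0·6 + (0)·(-1) + 0·76 + (-1)·(-5) + (0)·(-37) = 5
  c_6 = 0·9 + (0)·(-3) + 1·6 + (1)·(-1) + (-1)·(76) + (0)·(-5) + (-2)·(-37) = 3
  c_7 = 0·9 + (0)·(-3) + 1·6 + (1)·(-1) + 0·76 + (0)·(-5) + (0)·(-37) = 5
p = 13; digits c_i = Σ_j d_{ij}·13^j, 0 ≤ d_{ij} < 13:
  c_1 = 8 = 8·13^0
  c_2 = 9 = 9·13^0
  c_3 = 6 = 6·13^0
  c_4 = 2 = 2·13^0
  c_5 = 5 = 5·13^0
  c_6 = 3 = 3·13^0
  c_7 = 5 = 5·13^0
Factor λ_0 = (8, 9, 6, 2, 5, 3, 5)

((8, 9, 6, 2, 5, 3, 5),)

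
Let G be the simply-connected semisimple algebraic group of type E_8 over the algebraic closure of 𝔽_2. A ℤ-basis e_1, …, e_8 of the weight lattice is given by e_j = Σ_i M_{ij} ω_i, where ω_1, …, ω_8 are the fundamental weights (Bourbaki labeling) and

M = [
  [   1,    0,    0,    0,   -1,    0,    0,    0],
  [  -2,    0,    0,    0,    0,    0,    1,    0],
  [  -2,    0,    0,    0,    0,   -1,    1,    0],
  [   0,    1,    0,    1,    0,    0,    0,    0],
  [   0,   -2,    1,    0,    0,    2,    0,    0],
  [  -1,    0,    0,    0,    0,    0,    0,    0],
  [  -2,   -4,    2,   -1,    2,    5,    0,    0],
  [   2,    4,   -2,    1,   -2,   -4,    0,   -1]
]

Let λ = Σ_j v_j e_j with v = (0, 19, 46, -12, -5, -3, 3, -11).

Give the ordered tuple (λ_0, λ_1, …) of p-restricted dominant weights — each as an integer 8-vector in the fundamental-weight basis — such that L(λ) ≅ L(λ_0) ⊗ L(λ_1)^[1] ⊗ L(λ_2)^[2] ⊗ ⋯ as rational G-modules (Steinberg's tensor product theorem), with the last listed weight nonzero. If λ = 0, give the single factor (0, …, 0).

In the fundamental-weight basis, λ has coordinates c = M·v (v = (0, 19, 46, -12, -5, -3, 3, -11)):
  c_1 = (1)·(0) + (0)·(19) + (0)·(46) + (0)·(-12) + (-1)·(-5) + (0)·(-3) + (0)·(3) + (0)·(-11) = 5
  c_2 = (-2)·(0) + (0)·(19) + (0)·(46) + (0)·(-12) + (0)·(-5) + (0)·(-3) + (1)·(3) + (0)·(-11) = 3
  c_3 = (-2)·(0) + (0)·(19) + (0)·(46) + (0)·(-12) + (0)·(-5) + (-1)·(-3) + (1)·(3) + (0)·(-11) = 6
  c_4 = (0)·(0) + (1)·(19) + (0)·(46) + (1)·(-12) + (0)·(-5) + (0)·(-3) + (0)·(3) + (0)·(-11) = 7
  c_5 = (0)·(0) + (-2)·(19) + (1)·(46) + (0)·(-12) + (0)·(-5) + (2)·(-3) + (0)·(3) + (0)·(-11) = 2
  c_6 = (-1)·(0) + (0)·(19) + (0)·(46) + (0)·(-12) + (0)·(-5) + (0)·(-3) + (0)·(3) + (0)·(-11) = 0
  c_7 = (-2)·(0) + (-4)·(19) + (2)·(46) + (-1)·(-12) + (2)·(-5) + (5)·(-3) + (0)·(3) + (0)·(-11) = 3
  c_8 = (2)·(0) + (4)·(19) + (-2)·(46) + (1)·(-12) + (-2)·(-5) + (-4)·(-3) + (0)·(3) + (-1)·(-11) = 5
Writing each c_i in base p = 2:
  c_1 = 5 = 1·2^0 + 0·2^1 + 1·2^2
  c_2 = 3 = 1·2^0 + 1·2^1
  c_3 = 6 = 0·2^0 + 1·2^1 + 1·2^2
  c_4 = 7 = 1·2^0 + 1·2^1 + 1·2^2
  c_5 = 2 = 0·2^0 + 1·2^1
  c_6 = 0
  c_7 = 3 = 1·2^0 + 1·2^1
  c_8 = 5 = 1·2^0 + 0·2^1 + 1·2^2
λ_0 = (1, 1, 0, 1, 0, 0, 1, 1)
λ_1 = (0, 1, 1, 1, 1, 0, 1, 0)
λ_2 = (1, 0, 1, 1, 0, 0, 0, 1)

((1, 1, 0, 1, 0, 0, 1, 1), (0, 1, 1, 1, 1, 0, 1, 0), (1, 0, 1, 1, 0, 0, 0, 1))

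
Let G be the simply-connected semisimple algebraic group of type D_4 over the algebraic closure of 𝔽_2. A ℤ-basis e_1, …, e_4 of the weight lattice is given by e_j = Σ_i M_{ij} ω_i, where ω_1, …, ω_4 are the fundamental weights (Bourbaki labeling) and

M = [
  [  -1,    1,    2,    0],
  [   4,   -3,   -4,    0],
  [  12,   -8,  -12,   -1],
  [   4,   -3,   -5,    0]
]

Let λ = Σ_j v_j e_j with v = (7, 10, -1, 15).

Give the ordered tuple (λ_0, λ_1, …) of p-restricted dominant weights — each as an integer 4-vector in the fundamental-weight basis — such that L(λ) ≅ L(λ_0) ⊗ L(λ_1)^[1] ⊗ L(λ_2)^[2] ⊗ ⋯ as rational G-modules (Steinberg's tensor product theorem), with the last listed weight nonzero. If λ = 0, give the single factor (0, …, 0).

((1, 0, 1, 1), (0, 1, 0, 1))

Converting to the ω-basis (c_i = row i of M dotted with v = (7, 10, -1, 15)):
  c_1 = (-1)·(7) + 1·10 + (2)·(-1) + 0·15 = 1
  c_2 = 4·7 + (-3)·(10) + (-4)·(-1) + 0·15 = 2
  c_3 = 12·7 + (-8)·(10) + (-12)·(-1) + (-1)·(15) = 1
  c_4 = 4·7 + (-3)·(10) + (-5)·(-1) + 0·15 = 3
Writing each c_i in base p = 2:
  c_1 = 1 = 1·2^0
  c_2 = 2 = 0·2^0 + 1·2^1
  c_3 = 1 = 1·2^0
  c_4 = 3 = 1·2^0 + 1·2^1
λ_0 = (1, 0, 1, 1)
λ_1 = (0, 1, 0, 1)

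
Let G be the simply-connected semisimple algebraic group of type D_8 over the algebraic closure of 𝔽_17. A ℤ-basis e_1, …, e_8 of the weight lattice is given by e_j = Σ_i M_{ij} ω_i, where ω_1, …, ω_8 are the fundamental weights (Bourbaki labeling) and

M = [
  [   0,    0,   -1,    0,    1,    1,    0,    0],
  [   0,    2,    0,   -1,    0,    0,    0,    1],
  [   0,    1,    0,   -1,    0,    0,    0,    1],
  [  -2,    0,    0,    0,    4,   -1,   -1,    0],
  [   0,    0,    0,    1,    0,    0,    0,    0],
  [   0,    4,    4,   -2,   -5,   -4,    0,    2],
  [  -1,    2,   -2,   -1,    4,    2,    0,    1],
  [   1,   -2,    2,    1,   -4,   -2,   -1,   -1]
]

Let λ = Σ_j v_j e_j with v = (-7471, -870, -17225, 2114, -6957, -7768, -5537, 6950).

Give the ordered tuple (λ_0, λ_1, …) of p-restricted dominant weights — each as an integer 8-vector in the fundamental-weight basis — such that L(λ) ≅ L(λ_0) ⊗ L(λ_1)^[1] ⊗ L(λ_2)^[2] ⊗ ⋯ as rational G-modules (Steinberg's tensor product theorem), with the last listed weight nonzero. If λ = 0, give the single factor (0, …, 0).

((1, 2, 5, 11, 6, 4, 4, 8), (11, 12, 12, 7, 5, 15, 12, 7), (8, 10, 13, 1, 7, 10, 5, 13))

Compute c_i = Σ_j M_{ij} v_j with v = (-7471, -870, -17225, 2114, -6957, -7768, -5537, 6950):
  c_1 = 0*-7471 + 0*-870 + -1*-17225 + 0*2114 + 1*-6957 + 1*-7768 + 0*-5537 + 0*6950 = 2500
  c_2 = 0*-7471 + 2*-870 + 0*-17225 + -1*2114 + 0*-6957 + 0*-7768 + 0*-5537 + 1*6950 = 3096
  c_3 = 0*-7471 + 1*-870 + 0*-17225 + -1*2114 + 0*-6957 + 0*-7768 + 0*-5537 + 1*6950 = 3966
  c_4 = -2*-7471 + 0*-870 + 0*-17225 + 0*2114 + 4*-6957 + -1*-7768 + -1*-5537 + 0*6950 = 419
  c_5 = 0*-7471 + 0*-870 + 0*-17225 + 1*2114 + 0*-6957 + 0*-7768 + 0*-5537 + 0*6950 = 2114
  c_6 = 0*-7471 + 4*-870 + 4*-17225 + -2*2114 + -5*-6957 + -4*-7768 + 0*-5537 + 2*6950 = 3149
  c_7 = -1*-7471 + 2*-870 + -2*-17225 + -1*2114 + 4*-6957 + 2*-7768 + 0*-5537 + 1*6950 = 1653
  c_8 = 1*-7471 + -2*-870 + 2*-17225 + 1*2114 + -4*-6957 + -2*-7768 + -1*-5537 + -1*6950 = 3884
Expand coordinatewise in base 17:
  c_1 = 2500 = 1·17^0 + 11·17^1 + 8·17^2
  c_2 = 3096 = 2·17^0 + 12·17^1 + 10·17^2
  c_3 = 3966 = 5·17^0 + 12·17^1 + 13·17^2
  c_4 = 419 = 11·17^0 + 7·17^1 + 1·17^2
  c_5 = 2114 = 6·17^0 + 5·17^1 + 7·17^2
  c_6 = 3149 = 4·17^0 + 15·17^1 + 10·17^2
  c_7 = 1653 = 4·17^0 + 12·17^1 + 5·17^2
  c_8 = 3884 = 8·17^0 + 7·17^1 + 13·17^2
p-restricted factor λ_0 = (1, 2, 5, 11, 6, 4, 4, 8)
p-restricted factor λ_1 = (11, 12, 12, 7, 5, 15, 12, 7)
p-restricted factor λ_2 = (8, 10, 13, 1, 7, 10, 5, 13)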